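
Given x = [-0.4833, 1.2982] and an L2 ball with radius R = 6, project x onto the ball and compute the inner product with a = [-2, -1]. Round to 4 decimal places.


Step 1: Compute ||x|| (intermediates to 6 decimals).
||x|| = sqrt((-0.4833)^2 + 1.2982^2) = 1.385244
Step 2: Project.
Since ||x|| <= R, proj = x (no scaling needed).
proj(x) = [-0.4833, 1.2982]
Step 3: Dot product.
a^T * proj(x) = -2*(-0.4833) - 1*1.2982 = -0.3316


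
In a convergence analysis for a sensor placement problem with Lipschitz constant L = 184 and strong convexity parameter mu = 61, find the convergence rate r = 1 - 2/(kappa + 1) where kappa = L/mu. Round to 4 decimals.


Step 1: Compute the condition number.
kappa = L/mu = 184/61 = 3.0164
Step 2: Compute the convergence rate.
r = 1 - 2/(kappa + 1) = 1 - 2*mu/(L + mu) = (L - mu)/(L + mu) = 123/245 = 0.502


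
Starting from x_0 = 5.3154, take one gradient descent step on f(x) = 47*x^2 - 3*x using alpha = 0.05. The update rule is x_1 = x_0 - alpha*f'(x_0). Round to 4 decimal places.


We compute the gradient at x_0 and apply the update.
f'(x) = 94*x - 3
f'(5.3154) = 94*5.3154 - 3 = 496.6476
x_1 = 5.3154 - 0.05*496.6476 = -19.517


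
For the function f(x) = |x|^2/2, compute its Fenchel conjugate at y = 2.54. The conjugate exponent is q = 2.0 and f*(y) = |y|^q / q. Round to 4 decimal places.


The conjugate exponent q satisfies 1/p + 1/q = 1.
p = 2, so q = 2/(2 - 1) = 2.0
|y|^q = 2.54^2.0 = 6.4516
f*(2.54) = 6.4516 / 2.0 = 3.2258


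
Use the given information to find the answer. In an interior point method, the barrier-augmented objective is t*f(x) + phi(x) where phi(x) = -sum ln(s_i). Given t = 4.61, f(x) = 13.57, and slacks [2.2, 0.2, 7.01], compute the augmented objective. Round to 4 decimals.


Step 1: Compute log-barrier.
ln values: [0.7885, -1.6094, 1.9473]
phi = -(0.7885 - 1.6094 + 1.9473) = -1.1264
Step 2: Compute augmented objective.
t*f(x) = 4.61*13.57 = 62.5577
Total = 62.5577 - 1.1264 = 61.4313


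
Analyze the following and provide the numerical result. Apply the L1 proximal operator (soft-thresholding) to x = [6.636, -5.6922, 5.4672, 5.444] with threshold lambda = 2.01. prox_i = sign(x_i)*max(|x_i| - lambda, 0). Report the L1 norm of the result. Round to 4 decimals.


Soft-thresholding with lambda = 2.01:
prox(6.636) = sign(6.636)*max(|6.636| - 2.01, 0) = 4.626
prox(-5.6922) = sign(-5.6922)*max(|-5.6922| - 2.01, 0) = -3.6822
prox(5.4672) = sign(5.4672)*max(|5.4672| - 2.01, 0) = 3.4572
prox(5.444) = sign(5.444)*max(|5.444| - 2.01, 0) = 3.434
prox(x) = [4.626, -3.6822, 3.4572, 3.434]
||prox(x)||_1 = 4.626 + 3.6822 + 3.4572 + 3.434 = 15.1994


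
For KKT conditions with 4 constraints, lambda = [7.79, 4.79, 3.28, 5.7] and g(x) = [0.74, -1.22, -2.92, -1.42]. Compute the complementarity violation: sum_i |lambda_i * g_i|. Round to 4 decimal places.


KKT complementary slackness check:
lambda_1 * g_1 = 7.79 * 0.74 = 5.7646
lambda_2 * g_2 = 4.79 * -1.22 = -5.8438
lambda_3 * g_3 = 3.28 * -2.92 = -9.5776
lambda_4 * g_4 = 5.7 * -1.42 = -8.094
Total violation = 5.7646 + 5.8438 + 9.5776 + 8.094 = 29.28


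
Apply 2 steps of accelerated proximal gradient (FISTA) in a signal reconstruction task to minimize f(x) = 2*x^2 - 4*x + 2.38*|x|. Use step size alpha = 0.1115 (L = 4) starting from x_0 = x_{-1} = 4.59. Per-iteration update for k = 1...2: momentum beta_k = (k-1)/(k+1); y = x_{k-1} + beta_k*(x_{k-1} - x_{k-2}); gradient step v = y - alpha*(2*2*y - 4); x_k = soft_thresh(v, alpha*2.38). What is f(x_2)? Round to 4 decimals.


FISTA on f(x) = 2*x^2 - 4*x + 2.38*|x|
L = 4, alpha = 0.1115
Iteration 1: beta = 0.0, y = 4.59 + 0.0*(4.59 - 4.59) = 4.59
  grad(y) = 14.36, v = y - alpha*grad = 2.9889
  prox(v) = soft_thresh(2.9889, 0.2654) = 2.7235
Iteration 2: beta = 0.3333, y = 2.7235 + 0.3333*(2.7235 - 4.59) = 2.1013
  grad(y) = 4.4053, v = y - alpha*grad = 1.6101
  prox(v) = soft_thresh(1.6101, 0.2654) = 1.3448
f(x_2) = 2*1.3448^2 - 4*1.3448 + 2.38*|1.3448| = 1.4383


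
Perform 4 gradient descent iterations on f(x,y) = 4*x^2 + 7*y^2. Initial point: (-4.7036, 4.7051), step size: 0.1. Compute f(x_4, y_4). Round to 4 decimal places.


Gradient descent on f(x,y) = 4*x^2 + 7*y^2.
Starting point: (-4.7036, 4.7051), alpha = 0.1
Step 1: grad_x = 2*4*-4.7036 = -37.6288, grad_y = 2*7*4.7051 = 65.8714
  x_1 = -4.7036 - 0.1*-37.6288 = -0.9407
  y_1 = 4.7051 - 0.1*65.8714 = -1.882
Step 2: grad_x = 2*4*-0.9407 = -7.5258, grad_y = 2*7*-1.882 = -26.3486
  x_2 = -0.9407 - 0.1*-7.5258 = -0.1881
  y_2 = -1.882 - 0.1*-26.3486 = 0.7528
Step 3: grad_x = 2*4*-0.1881 = -1.5052, grad_y = 2*7*0.7528 = 10.5394
  x_3 = -0.1881 - 0.1*-1.5052 = -0.0376
  y_3 = 0.7528 - 0.1*10.5394 = -0.3011
Step 4: grad_x = 2*4*-0.0376 = -0.301, grad_y = 2*7*-0.3011 = -4.2158
  x_4 = -0.0376 - 0.1*-0.301 = -0.0075
  y_4 = -0.3011 - 0.1*-4.2158 = 0.1205
f(-0.0075, 0.1205) = 4*(-0.0075)^2 + 7*0.1205^2 = 0.1018


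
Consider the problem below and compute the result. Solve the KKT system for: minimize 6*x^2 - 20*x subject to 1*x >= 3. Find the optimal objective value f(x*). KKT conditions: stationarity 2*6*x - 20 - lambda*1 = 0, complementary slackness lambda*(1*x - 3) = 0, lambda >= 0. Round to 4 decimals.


Step 1: Try lambda = 0 (constraint inactive).
x_unc = 20/(2*6) = 1.6667
Check: 1*1.6667 = 1.6667 < 3 -- violated!
Step 2: Constraint must be active: 1*x = 3
x* = 3/1 = 3.0
lambda = (2*6*3.0 - 20)/1 = 16.0
Step 3: Compute optimal value.
f(x*) = 6*3.0^2 - 20*3.0 = -6.0


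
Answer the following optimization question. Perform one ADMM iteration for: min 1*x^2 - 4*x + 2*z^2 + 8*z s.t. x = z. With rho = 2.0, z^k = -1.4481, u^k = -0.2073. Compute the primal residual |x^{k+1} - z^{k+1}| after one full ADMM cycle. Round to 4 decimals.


ADMM iteration with rho = 2.0, z^k = -1.4481, u^k = -0.2073
Step 1: x-update.
Minimize 1*x^2 - 4*x + (2.0/2)*(x + 1.4481 - 0.2073)^2
FOC: (2*1 + 2.0)*x = 4 + 2.0*(-1.4481 + 0.2073)
x^{k+1} = 0.3796
Step 2: z-update.
Minimize 2*z^2 + 8*z + (2.0/2)*(0.3796 - z - 0.2073)^2
FOC: (2*2 + 2.0)*z = -8 + 2.0*(0.3796 - 0.2073)
z^{k+1} = -1.2759
Step 3: u-update.
u^{k+1} = -0.2073 + 0.3796 + 1.2759 = 1.4482
Step 4: Primal residual = |0.3796 + 1.2759| = 1.6555


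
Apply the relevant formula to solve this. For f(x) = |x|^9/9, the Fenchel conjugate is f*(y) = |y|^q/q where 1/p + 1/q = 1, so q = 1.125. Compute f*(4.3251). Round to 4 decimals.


The conjugate exponent q satisfies 1/p + 1/q = 1.
p = 9, so q = 9/(9 - 1) = 1.125
|y|^q = 4.3251^1.125 = 5.1939
f*(4.3251) = 5.1939 / 1.125 = 4.6168


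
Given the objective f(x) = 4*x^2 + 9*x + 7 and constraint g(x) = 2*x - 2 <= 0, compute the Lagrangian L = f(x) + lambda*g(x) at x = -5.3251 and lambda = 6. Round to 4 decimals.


Step 1: Evaluate f(x).
f(-5.3251) = 4*(-5.3251)^2 + 9*(-5.3251) + 7 = 72.5009
Step 2: Evaluate g(x).
g(-5.3251) = 2*-5.3251 - 2 = -12.6502
Step 3: Compute Lagrangian.
L = 72.5009 + 6*-12.6502 = -3.4003


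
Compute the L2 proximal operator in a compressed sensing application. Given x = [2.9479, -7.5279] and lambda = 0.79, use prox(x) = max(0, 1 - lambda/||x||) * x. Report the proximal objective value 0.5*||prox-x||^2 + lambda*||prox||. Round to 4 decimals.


Step 1: Compute ||x||.
||x|| = 8.0845
Step 2: Compute scaling factor.
scale = max(0, 1 - 0.79/8.0845) = 0.9023
Step 3: prox(x) = [2.6598, -6.7923]
||prox(x)|| = 7.2945
Step 4: Proximal objective.
0.5*||prox-x||^2 = 0.3121
lambda*||prox|| = 5.7627
Total = 6.0747


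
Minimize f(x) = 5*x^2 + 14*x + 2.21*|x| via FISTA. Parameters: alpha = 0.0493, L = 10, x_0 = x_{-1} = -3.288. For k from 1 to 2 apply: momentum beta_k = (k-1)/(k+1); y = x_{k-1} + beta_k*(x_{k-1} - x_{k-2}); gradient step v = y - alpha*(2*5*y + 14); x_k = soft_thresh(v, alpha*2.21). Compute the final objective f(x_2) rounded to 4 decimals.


FISTA on f(x) = 5*x^2 + 14*x + 2.21*|x|
L = 10, alpha = 0.0493
Iteration 1: beta = 0.0, y = -3.288 + 0.0*(-3.288 + 3.288) = -3.288
  grad(y) = -18.88, v = y - alpha*grad = -2.3572
  prox(v) = soft_thresh(-2.3572, 0.109) = -2.2483
Iteration 2: beta = 0.3333, y = -2.2483 + 0.3333*(-2.2483 + 3.288) = -1.9017
  grad(y) = -5.0168, v = y - alpha*grad = -1.6544
  prox(v) = soft_thresh(-1.6544, 0.109) = -1.5454
f(x_2) = 5*(-1.5454)^2 + 14*(-1.5454) + 2.21*|-1.5454| = -6.279


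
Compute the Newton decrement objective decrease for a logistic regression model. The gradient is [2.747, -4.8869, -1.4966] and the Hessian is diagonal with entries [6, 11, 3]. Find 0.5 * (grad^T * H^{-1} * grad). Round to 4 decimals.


Step 1: H is diagonal, so H^(-1) * g = [0.4578, -0.4443, -0.4989].
Step 2: g^T H^(-1) g = sum_i g_i^2 / H_ii
  = (2.747)^2/6 + (-4.8869)^2/11 + (-1.4966)^2/3
  = 1.2577 + 2.1711 + 0.7466 = 4.1753
Step 3: Objective decrease = 0.5 * g^T H^(-1) g = 2.0877


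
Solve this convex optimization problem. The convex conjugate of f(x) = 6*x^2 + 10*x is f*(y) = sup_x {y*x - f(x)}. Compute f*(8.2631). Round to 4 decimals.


f*(y) = sup_x {y*x - a*x^2 - b*x} = sup_x {(y-b)*x - a*x^2}
FOC: (y - b) - 2a*x = 0 => x* = (y - b)/(2a)
x* = (8.2631 - 10)/(2*6) = -0.1447
f*(8.2631) = (y-b)^2/(4a) = (8.2631 - 10)^2/(4*6)
= 3.0168/24 = 0.1257


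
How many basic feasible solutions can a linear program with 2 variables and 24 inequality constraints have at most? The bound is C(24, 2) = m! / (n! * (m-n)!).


Each vertex corresponds to some choice of n active constraints out of m, so the number of vertices is at most C(m, n) = m! / (n!(m-n)!).
m = 24, n = 2
Numerator: 24 * 23
Denominator: 2! = 2
C(24, 2) = 276


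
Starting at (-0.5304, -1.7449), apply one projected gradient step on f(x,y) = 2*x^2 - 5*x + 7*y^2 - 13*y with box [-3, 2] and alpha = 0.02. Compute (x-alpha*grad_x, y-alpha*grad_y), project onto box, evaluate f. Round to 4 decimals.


Step 1: Compute gradient at (-0.5304, -1.7449).
grad_x = 2*2*-0.5304 - 5 = -7.1216
grad_y = 2*7*-1.7449 - 13 = -37.4286
Step 2: Gradient step.
x_raw = -0.5304 - 0.02*-7.1216 = -0.388
y_raw = -1.7449 - 0.02*-37.4286 = -0.9963
Step 3: Project onto [-3, 2].
x_proj = clip(-0.388) = -0.388
y_proj = clip(-0.9963) = -0.9963
Step 4: Evaluate f.
f(-0.388, -0.9963) = 22.1418


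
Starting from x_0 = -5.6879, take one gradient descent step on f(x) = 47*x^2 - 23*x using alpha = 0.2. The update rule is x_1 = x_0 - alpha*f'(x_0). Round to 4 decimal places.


We compute the gradient at x_0 and apply the update.
f'(x) = 94*x - 23
f'(-5.6879) = 94*-5.6879 - 23 = -557.6626
x_1 = -5.6879 - 0.2*-557.6626 = 105.8446


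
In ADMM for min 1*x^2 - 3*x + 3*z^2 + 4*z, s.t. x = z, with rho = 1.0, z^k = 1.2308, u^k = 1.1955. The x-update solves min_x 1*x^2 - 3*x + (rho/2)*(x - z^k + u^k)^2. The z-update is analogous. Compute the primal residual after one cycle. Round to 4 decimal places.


ADMM iteration with rho = 1.0, z^k = 1.2308, u^k = 1.1955
Step 1: x-update.
Minimize 1*x^2 - 3*x + (1.0/2)*(x - 1.2308 + 1.1955)^2
FOC: (2*1 + 1.0)*x = 3 + 1.0*(1.2308 - 1.1955)
x^{k+1} = 1.0118
Step 2: z-update.
Minimize 3*z^2 + 4*z + (1.0/2)*(1.0118 - z + 1.1955)^2
FOC: (2*3 + 1.0)*z = -4 + 1.0*(1.0118 + 1.1955)
z^{k+1} = -0.2561
Step 3: u-update.
u^{k+1} = 1.1955 + 1.0118 + 0.2561 = 2.4634
Step 4: Primal residual = |1.0118 + 0.2561| = 1.2679


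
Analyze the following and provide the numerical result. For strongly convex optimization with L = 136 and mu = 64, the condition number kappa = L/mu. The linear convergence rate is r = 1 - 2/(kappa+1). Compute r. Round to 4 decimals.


Step 1: Compute the condition number.
kappa = L/mu = 136/64 = 2.125
Step 2: Compute the convergence rate.
r = 1 - 2/(kappa + 1) = 1 - 2*mu/(L + mu) = (L - mu)/(L + mu) = 72/200 = 0.36


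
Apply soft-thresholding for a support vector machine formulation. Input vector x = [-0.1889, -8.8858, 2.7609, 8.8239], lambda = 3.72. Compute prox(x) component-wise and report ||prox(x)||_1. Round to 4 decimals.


Soft-thresholding with lambda = 3.72:
prox(-0.1889) = sign(-0.1889)*max(|-0.1889| - 3.72, 0) = 0.0
prox(-8.8858) = sign(-8.8858)*max(|-8.8858| - 3.72, 0) = -5.1658
prox(2.7609) = sign(2.7609)*max(|2.7609| - 3.72, 0) = 0.0
prox(8.8239) = sign(8.8239)*max(|8.8239| - 3.72, 0) = 5.1039
prox(x) = [0.0, -5.1658, 0.0, 5.1039]
||prox(x)||_1 = 0.0 + 5.1658 + 0.0 + 5.1039 = 10.2697


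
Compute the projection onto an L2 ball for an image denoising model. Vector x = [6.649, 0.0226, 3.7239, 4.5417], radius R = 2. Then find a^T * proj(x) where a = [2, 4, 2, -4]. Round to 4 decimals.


Step 1: Compute ||x|| (intermediates to 6 decimals).
||x|| = sqrt(6.649^2 + 0.0226^2 + 3.7239^2 + 4.5417^2) = 8.871538
Step 2: Project.
Since ||x|| > R, scale = R/||x|| = 2/8.871538 = 0.22544, proj(x) = scale * x
proj(x) = [1.498951, 0.005095, 0.839516, 1.023881]
Step 3: Dot product.
a^T * proj(x) = 2*1.498951 + 4*0.005095 + 2*0.839516 - 4*1.023881 = 0.6018


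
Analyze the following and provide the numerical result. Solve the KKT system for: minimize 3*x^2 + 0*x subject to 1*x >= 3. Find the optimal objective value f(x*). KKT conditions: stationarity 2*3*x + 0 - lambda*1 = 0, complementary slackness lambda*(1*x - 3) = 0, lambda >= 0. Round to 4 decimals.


Step 1: Try lambda = 0 (constraint inactive).
x_unc = 0/(2*3) = 0.0
Check: 1*0.0 = 0.0 < 3 -- violated!
Step 2: Constraint must be active: 1*x = 3
x* = 3/1 = 3.0
lambda = (2*3*3.0 + 0)/1 = 18.0
Step 3: Compute optimal value.
f(x*) = 3*3.0^2 + 0*3.0 = 27.0


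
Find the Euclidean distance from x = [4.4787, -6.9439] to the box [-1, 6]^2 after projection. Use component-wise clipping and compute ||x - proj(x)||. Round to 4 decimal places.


Project each component onto [-1, 6].
clip(4.4787) = 4.4787, clip(-6.9439) = -1.0
Projection = [4.4787, -1.0]
Squared diffs: [0.0, 35.3299]
Distance = sqrt(35.3299) = 5.9439


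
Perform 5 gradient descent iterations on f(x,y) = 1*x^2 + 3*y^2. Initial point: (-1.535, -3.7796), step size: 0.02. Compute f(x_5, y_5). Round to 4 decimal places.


Gradient descent on f(x,y) = 1*x^2 + 3*y^2.
Starting point: (-1.535, -3.7796), alpha = 0.02
Step 1: grad_x = 2*1*-1.535 = -3.07, grad_y = 2*3*-3.7796 = -22.6776
  x_1 = -1.535 - 0.02*-3.07 = -1.4736
  y_1 = -3.7796 - 0.02*-22.6776 = -3.326
Step 2: grad_x = 2*1*-1.4736 = -2.9472, grad_y = 2*3*-3.326 = -19.9563
  x_2 = -1.4736 - 0.02*-2.9472 = -1.4147
  y_2 = -3.326 - 0.02*-19.9563 = -2.9269
Step 3: grad_x = 2*1*-1.4147 = -2.8293, grad_y = 2*3*-2.9269 = -17.5615
  x_3 = -1.4147 - 0.02*-2.8293 = -1.3581
  y_3 = -2.9269 - 0.02*-17.5615 = -2.5757
Step 4: grad_x = 2*1*-1.3581 = -2.7161, grad_y = 2*3*-2.5757 = -15.4541
  x_4 = -1.3581 - 0.02*-2.7161 = -1.3037
  y_4 = -2.5757 - 0.02*-15.4541 = -2.2666
Step 5: grad_x = 2*1*-1.3037 = -2.6075, grad_y = 2*3*-2.2666 = -13.5997
  x_5 = -1.3037 - 0.02*-2.6075 = -1.2516
  y_5 = -2.2666 - 0.02*-13.5997 = -1.9946
f(-1.2516, -1.9946) = 1*(-1.2516)^2 + 3*(-1.9946)^2 = 13.502


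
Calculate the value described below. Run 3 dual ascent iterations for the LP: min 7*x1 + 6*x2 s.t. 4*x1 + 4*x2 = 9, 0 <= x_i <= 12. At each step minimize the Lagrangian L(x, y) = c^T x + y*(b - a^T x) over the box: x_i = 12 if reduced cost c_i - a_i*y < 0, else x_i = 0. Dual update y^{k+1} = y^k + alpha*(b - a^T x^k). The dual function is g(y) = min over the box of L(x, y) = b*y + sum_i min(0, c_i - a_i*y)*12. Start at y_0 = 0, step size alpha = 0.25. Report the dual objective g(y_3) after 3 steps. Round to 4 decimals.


Dual ascent for LP: min 7*x1 + 6*x2, 4*x1 + 4*x2 = 9, 0 <= x_i <= 12
Step 1: y^k = 0.0, reduced costs: (7.0, 6.0)
  x^k = (0.0, 0.0), subgradient = b - a^T x = 9.0
  y^{k+1} = 0.0 + 0.25*9.0 = 2.25
Step 2: y^k = 2.25, reduced costs: (-2.0, -3.0)
  x^k = (12.0, 12.0), subgradient = b - a^T x = -87.0
  y^{k+1} = 2.25 + 0.25*-87.0 = -19.5
Step 3: y^k = -19.5, reduced costs: (85.0, 84.0)
  x^k = (0.0, 0.0), subgradient = b - a^T x = 9.0
  y^{k+1} = -19.5 + 0.25*9.0 = -17.25
Dual objective at y_3 = -17.25: reduced costs (76.0, 75.0), box minimizer x = (0.0, 0.0)
g(y_3) = b*y + (c1 - a1*y)*x1 + (c2 - a2*y)*x2 = 9*(-17.25) + 76.0*0.0 + 75.0*0.0 = -155.25 + 0.0 + 0.0 = -155.25


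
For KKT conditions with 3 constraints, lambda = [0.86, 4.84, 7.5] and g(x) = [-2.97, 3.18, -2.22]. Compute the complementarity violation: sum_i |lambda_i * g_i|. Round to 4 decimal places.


KKT complementary slackness check:
lambda_1 * g_1 = 0.86 * -2.97 = -2.5542
lambda_2 * g_2 = 4.84 * 3.18 = 15.3912
lambda_3 * g_3 = 7.5 * -2.22 = -16.65
Total violation = 2.5542 + 15.3912 + 16.65 = 34.5954


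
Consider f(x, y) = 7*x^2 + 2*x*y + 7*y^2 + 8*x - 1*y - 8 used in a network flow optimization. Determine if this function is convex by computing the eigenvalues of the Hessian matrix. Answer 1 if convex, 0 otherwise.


The Hessian of f(x,y) = 7*x^2 + 2*x*y + 7*y^2 + 8*x - 1*y - 8 is:
H = [[14, 2], [2, 14]]
Trace = 14 + 14 = 28
Determinant = 14*14 - (2)^2 = 192
Discriminant = (28)^2 - 4*192 = 16.0
Eigenvalues: lambda_1 = 12.0, lambda_2 = 16.0
The function is convex.

1


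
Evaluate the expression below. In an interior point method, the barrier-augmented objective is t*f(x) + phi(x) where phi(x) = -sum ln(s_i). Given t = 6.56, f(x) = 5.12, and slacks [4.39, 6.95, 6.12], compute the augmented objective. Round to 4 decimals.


Step 1: Compute log-barrier.
ln values: [1.4793, 1.9387, 1.8116]
phi = -(1.4793 + 1.9387 + 1.8116) = -5.2296
Step 2: Compute augmented objective.
t*f(x) = 6.56*5.12 = 33.5872
Total = 33.5872 - 5.2296 = 28.3576


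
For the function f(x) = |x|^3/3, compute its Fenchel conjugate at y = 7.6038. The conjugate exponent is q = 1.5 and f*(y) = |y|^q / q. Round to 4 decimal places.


The conjugate exponent q satisfies 1/p + 1/q = 1.
p = 3, so q = 3/(3 - 1) = 1.5
|y|^q = 7.6038^1.5 = 20.9675
f*(7.6038) = 20.9675 / 1.5 = 13.9783


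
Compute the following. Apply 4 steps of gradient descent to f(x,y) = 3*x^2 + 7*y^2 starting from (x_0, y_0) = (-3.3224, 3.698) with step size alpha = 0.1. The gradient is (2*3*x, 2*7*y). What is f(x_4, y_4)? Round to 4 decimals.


Gradient descent on f(x,y) = 3*x^2 + 7*y^2.
Starting point: (-3.3224, 3.698), alpha = 0.1
Step 1: grad_x = 2*3*-3.3224 = -19.9344, grad_y = 2*7*3.698 = 51.772
  x_1 = -3.3224 - 0.1*-19.9344 = -1.329
  y_1 = 3.698 - 0.1*51.772 = -1.4792
Step 2: grad_x = 2*3*-1.329 = -7.9738, grad_y = 2*7*-1.4792 = -20.7088
  x_2 = -1.329 - 0.1*-7.9738 = -0.5316
  y_2 = -1.4792 - 0.1*-20.7088 = 0.5917
Step 3: grad_x = 2*3*-0.5316 = -3.1895, grad_y = 2*7*0.5917 = 8.2835
  x_3 = -0.5316 - 0.1*-3.1895 = -0.2126
  y_3 = 0.5917 - 0.1*8.2835 = -0.2367
Step 4: grad_x = 2*3*-0.2126 = -1.2758, grad_y = 2*7*-0.2367 = -3.3134
  x_4 = -0.2126 - 0.1*-1.2758 = -0.0851
  y_4 = -0.2367 - 0.1*-3.3134 = 0.0947
f(-0.0851, 0.0947) = 3*(-0.0851)^2 + 7*0.0947^2 = 0.0844


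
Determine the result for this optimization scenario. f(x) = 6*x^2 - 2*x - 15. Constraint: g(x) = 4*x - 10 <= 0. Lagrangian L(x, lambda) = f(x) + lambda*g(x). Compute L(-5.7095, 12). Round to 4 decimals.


Step 1: Evaluate f(x).
f(-5.7095) = 6*(-5.7095)^2 - 2*(-5.7095) - 15 = 192.0093
Step 2: Evaluate g(x).
g(-5.7095) = 4*-5.7095 - 10 = -32.838
Step 3: Compute Lagrangian.
L = 192.0093 + 12*-32.838 = -202.0467


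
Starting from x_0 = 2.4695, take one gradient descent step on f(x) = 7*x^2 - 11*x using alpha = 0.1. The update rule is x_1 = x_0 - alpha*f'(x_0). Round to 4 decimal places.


We compute the gradient at x_0 and apply the update.
f'(x) = 14*x - 11
f'(2.4695) = 14*2.4695 - 11 = 23.573
x_1 = 2.4695 - 0.1*23.573 = 0.1122


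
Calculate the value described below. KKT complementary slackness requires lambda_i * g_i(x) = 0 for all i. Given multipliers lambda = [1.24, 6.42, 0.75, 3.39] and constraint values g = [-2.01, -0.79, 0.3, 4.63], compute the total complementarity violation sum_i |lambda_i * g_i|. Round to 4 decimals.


KKT complementary slackness check:
lambda_1 * g_1 = 1.24 * -2.01 = -2.4924
lambda_2 * g_2 = 6.42 * -0.79 = -5.0718
lambda_3 * g_3 = 0.75 * 0.3 = 0.225
lambda_4 * g_4 = 3.39 * 4.63 = 15.6957
Total violation = 2.4924 + 5.0718 + 0.225 + 15.6957 = 23.4849


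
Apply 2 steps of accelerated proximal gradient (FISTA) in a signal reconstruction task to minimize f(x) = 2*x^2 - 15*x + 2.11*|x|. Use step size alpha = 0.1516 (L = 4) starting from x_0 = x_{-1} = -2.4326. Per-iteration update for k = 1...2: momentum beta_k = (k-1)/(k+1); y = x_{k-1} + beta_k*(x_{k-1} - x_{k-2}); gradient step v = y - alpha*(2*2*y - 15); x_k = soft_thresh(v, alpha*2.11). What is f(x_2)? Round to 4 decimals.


FISTA on f(x) = 2*x^2 - 15*x + 2.11*|x|
L = 4, alpha = 0.1516
Iteration 1: beta = 0.0, y = -2.4326 + 0.0*(-2.4326 + 2.4326) = -2.4326
  grad(y) = -24.7304, v = y - alpha*grad = 1.3165
  prox(v) = soft_thresh(1.3165, 0.3199) = 0.9967
Iteration 2: beta = 0.3333, y = 0.9967 + 0.3333*(0.9967 + 2.4326) = 2.1397
  grad(y) = -6.4411, v = y - alpha*grad = 3.1162
  prox(v) = soft_thresh(3.1162, 0.3199) = 2.7963
f(x_2) = 2*2.7963^2 - 15*2.7963 + 2.11*|2.7963| = -20.4058


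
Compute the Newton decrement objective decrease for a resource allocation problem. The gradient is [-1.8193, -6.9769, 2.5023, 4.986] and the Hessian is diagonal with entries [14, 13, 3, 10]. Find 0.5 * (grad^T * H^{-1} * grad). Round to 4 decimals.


Step 1: H is diagonal, so H^(-1) * g = [-0.13, -0.5367, 0.8341, 0.4986].
Step 2: g^T H^(-1) g = sum_i g_i^2 / H_ii
  = (-1.8193)^2/14 + (-6.9769)^2/13 + (2.5023)^2/3 + (4.986)^2/10
  = 0.2364 + 3.7444 + 2.0872 + 2.486 = 8.554
Step 3: Objective decrease = 0.5 * g^T H^(-1) g = 4.277


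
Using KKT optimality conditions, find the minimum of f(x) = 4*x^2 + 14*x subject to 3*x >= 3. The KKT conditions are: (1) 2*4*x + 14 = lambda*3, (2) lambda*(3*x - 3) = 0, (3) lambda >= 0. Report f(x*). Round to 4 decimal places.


Step 1: Try lambda = 0 (constraint inactive).
x_unc = -14/(2*4) = -1.75
Check: 3*-1.75 = -5.25 < 3 -- violated!
Step 2: Constraint must be active: 3*x = 3
x* = 3/3 = 1.0
lambda = (2*4*1.0 + 14)/3 = 7.3333
Step 3: Compute optimal value.
f(x*) = 4*1.0^2 + 14*1.0 = 18.0


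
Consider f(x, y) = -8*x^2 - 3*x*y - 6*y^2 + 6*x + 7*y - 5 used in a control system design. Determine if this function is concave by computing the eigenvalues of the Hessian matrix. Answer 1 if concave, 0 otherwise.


The Hessian of f(x,y) = -8*x^2 - 3*x*y - 6*y^2 + 6*x + 7*y - 5 is:
H = [[-16, -3], [-3, -12]]
Trace = -16 - 12 = -28
Determinant = -16*-12 - (-3)^2 = 183
Discriminant = (-28)^2 - 4*183 = 52.0
Eigenvalues: lambda_1 = -17.6056, lambda_2 = -10.3944
The function is concave.

1


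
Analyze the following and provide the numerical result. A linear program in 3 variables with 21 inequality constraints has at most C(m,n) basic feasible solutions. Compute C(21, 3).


Each vertex corresponds to some choice of n active constraints out of m, so the number of vertices is at most C(m, n) = m! / (n!(m-n)!).
m = 21, n = 3
Numerator: 21 * 20 * 19
Denominator: 3! = 6
C(21, 3) = 1330


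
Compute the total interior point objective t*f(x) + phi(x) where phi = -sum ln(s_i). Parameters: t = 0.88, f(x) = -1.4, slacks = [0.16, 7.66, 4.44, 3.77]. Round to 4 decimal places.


Step 1: Compute log-barrier.
ln values: [-1.8326, 2.036, 1.4907, 1.3271]
phi = -(-1.8326 + 2.036 + 1.4907 + 1.3271) = -3.0212
Step 2: Compute augmented objective.
t*f(x) = 0.88*-1.4 = -1.232
Total = -1.232 - 3.0212 = -4.2532


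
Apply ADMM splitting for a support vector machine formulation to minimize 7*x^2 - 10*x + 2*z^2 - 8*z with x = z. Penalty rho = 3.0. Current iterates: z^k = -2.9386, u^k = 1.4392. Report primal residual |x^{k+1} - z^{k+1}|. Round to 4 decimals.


ADMM iteration with rho = 3.0, z^k = -2.9386, u^k = 1.4392
Step 1: x-update.
Minimize 7*x^2 - 10*x + (3.0/2)*(x + 2.9386 + 1.4392)^2
FOC: (2*7 + 3.0)*x = 10 + 3.0*(-2.9386 - 1.4392)
x^{k+1} = -0.1843
Step 2: z-update.
Minimize 2*z^2 - 8*z + (3.0/2)*(-0.1843 - z + 1.4392)^2
FOC: (2*2 + 3.0)*z = 8 + 3.0*(-0.1843 + 1.4392)
z^{k+1} = 1.6807
Step 3: u-update.
u^{k+1} = 1.4392 - 0.1843 - 1.6807 = -0.4258
Step 4: Primal residual = |-0.1843 - 1.6807| = 1.865


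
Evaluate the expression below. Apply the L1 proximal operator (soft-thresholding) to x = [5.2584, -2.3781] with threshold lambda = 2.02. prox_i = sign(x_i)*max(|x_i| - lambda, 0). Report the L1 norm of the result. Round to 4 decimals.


Soft-thresholding with lambda = 2.02:
prox(5.2584) = sign(5.2584)*max(|5.2584| - 2.02, 0) = 3.2384
prox(-2.3781) = sign(-2.3781)*max(|-2.3781| - 2.02, 0) = -0.3581
prox(x) = [3.2384, -0.3581]
||prox(x)||_1 = 3.2384 + 0.3581 = 3.5965


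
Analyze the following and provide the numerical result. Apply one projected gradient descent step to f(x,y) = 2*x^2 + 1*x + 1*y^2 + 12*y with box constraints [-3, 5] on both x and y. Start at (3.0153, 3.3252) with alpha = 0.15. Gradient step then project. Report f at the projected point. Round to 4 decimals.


Step 1: Compute gradient at (3.0153, 3.3252).
grad_x = 2*2*3.0153 + 1 = 13.0612
grad_y = 2*1*3.3252 + 12 = 18.6504
Step 2: Gradient step.
x_raw = 3.0153 - 0.15*13.0612 = 1.0561
y_raw = 3.3252 - 0.15*18.6504 = 0.5276
Step 3: Project onto [-3, 5].
x_proj = clip(1.0561) = 1.0561
y_proj = clip(0.5276) = 0.5276
Step 4: Evaluate f.
f(1.0561, 0.5276) = 9.897


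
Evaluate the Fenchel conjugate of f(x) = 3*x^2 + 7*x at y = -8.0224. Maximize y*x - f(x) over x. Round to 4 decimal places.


f*(y) = sup_x {y*x - a*x^2 - b*x} = sup_x {(y-b)*x - a*x^2}
FOC: (y - b) - 2a*x = 0 => x* = (y - b)/(2a)
x* = (-8.0224 - 7)/(2*3) = -2.5037
f*(-8.0224) = (y-b)^2/(4a) = (-8.0224 - 7)^2/(4*3)
= 225.6725/12 = 18.806


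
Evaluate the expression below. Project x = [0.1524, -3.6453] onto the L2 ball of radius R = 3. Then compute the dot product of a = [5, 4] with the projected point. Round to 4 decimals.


Step 1: Compute ||x|| (intermediates to 6 decimals).
||x|| = sqrt(0.1524^2 + (-3.6453)^2) = 3.648484
Step 2: Project.
Since ||x|| > R, scale = R/||x|| = 3/3.648484 = 0.822259, proj(x) = scale * x
proj(x) = [0.125312, -2.997381]
Step 3: Dot product.
a^T * proj(x) = 5*0.125312 + 4*(-2.997381) = -11.363


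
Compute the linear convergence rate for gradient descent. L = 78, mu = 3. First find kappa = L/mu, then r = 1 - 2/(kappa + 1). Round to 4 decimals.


Step 1: Compute the condition number.
kappa = L/mu = 78/3 = 26.0
Step 2: Compute the convergence rate.
r = 1 - 2/(kappa + 1) = 1 - 2*mu/(L + mu) = (L - mu)/(L + mu) = 75/81 = 0.9259


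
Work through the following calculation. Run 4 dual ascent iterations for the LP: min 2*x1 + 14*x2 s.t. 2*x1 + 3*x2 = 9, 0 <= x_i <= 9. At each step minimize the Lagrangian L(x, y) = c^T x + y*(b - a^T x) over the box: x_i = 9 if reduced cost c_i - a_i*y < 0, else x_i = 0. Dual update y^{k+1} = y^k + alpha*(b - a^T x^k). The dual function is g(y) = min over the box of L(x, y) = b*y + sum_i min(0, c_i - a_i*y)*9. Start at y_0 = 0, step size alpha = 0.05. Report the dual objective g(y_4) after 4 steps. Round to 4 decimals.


Dual ascent for LP: min 2*x1 + 14*x2, 2*x1 + 3*x2 = 9, 0 <= x_i <= 9
Step 1: y^k = 0.0, reduced costs: (2.0, 14.0)
  x^k = (0.0, 0.0), subgradient = b - a^T x = 9.0
  y^{k+1} = 0.0 + 0.05*9.0 = 0.45
Step 2: y^k = 0.45, reduced costs: (1.1, 12.65)
  x^k = (0.0, 0.0), subgradient = b - a^T x = 9.0
  y^{k+1} = 0.45 + 0.05*9.0 = 0.9
Step 3: y^k = 0.9, reduced costs: (0.2, 11.3)
  x^k = (0.0, 0.0), subgradient = b - a^T x = 9.0
  y^{k+1} = 0.9 + 0.05*9.0 = 1.35
Step 4: y^k = 1.35, reduced costs: (-0.7, 9.95)
  x^k = (9.0, 0.0), subgradient = b - a^T x = -9.0
  y^{k+1} = 1.35 + 0.05*-9.0 = 0.9
Dual objective at y_4 = 0.9: reduced costs (0.2, 11.3), box minimizer x = (0.0, 0.0)
g(y_4) = b*y + (c1 - a1*y)*x1 + (c2 - a2*y)*x2 = 9*0.9 + 0.2*0.0 + 11.3*0.0 = 8.1 + 0.0 + 0.0 = 8.1


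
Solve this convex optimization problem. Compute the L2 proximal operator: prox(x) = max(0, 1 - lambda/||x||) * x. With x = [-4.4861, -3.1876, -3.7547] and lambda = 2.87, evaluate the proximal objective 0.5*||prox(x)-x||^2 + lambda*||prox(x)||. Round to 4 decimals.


Step 1: Compute ||x||.
||x|| = 6.6621
Step 2: Compute scaling factor.
scale = max(0, 1 - 2.87/6.6621) = 0.5692
Step 3: prox(x) = [-2.5535, -1.8144, -2.1372]
||prox(x)|| = 3.7921
Step 4: Proximal objective.
0.5*||prox-x||^2 = 4.1185
lambda*||prox|| = 10.8833
Total = 15.0018


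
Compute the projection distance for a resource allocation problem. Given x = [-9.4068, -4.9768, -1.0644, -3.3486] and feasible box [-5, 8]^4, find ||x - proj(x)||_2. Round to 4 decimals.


Project each component onto [-5, 8].
clip(-9.4068) = -5.0, clip(-4.9768) = -4.9768, clip(-1.0644) = -1.0644, clip(-3.3486) = -3.3486
Projection = [-5.0, -4.9768, -1.0644, -3.3486]
Squared diffs: [19.4199, 0.0, 0.0, 0.0]
Distance = sqrt(19.4199) = 4.4068


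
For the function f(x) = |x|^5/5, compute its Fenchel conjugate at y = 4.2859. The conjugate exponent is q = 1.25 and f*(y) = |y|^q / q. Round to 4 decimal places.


The conjugate exponent q satisfies 1/p + 1/q = 1.
p = 5, so q = 5/(5 - 1) = 1.25
|y|^q = 4.2859^1.25 = 6.1667
f*(4.2859) = 6.1667 / 1.25 = 4.9334


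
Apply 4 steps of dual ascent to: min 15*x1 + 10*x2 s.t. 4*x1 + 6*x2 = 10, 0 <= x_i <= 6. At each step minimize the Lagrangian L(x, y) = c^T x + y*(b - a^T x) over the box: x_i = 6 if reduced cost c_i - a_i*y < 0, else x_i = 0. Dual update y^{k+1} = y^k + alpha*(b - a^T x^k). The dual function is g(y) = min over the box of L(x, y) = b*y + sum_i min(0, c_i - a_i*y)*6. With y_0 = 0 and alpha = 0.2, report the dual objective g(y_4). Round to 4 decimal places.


Dual ascent for LP: min 15*x1 + 10*x2, 4*x1 + 6*x2 = 10, 0 <= x_i <= 6
Step 1: y^k = 0.0, reduced costs: (15.0, 10.0)
  x^k = (0.0, 0.0), subgradient = b - a^T x = 10.0
  y^{k+1} = 0.0 + 0.2*10.0 = 2.0
Step 2: y^k = 2.0, reduced costs: (7.0, -2.0)
  x^k = (0.0, 6.0), subgradient = b - a^T x = -26.0
  y^{k+1} = 2.0 + 0.2*-26.0 = -3.2
Step 3: y^k = -3.2, reduced costs: (27.8, 29.2)
  x^k = (0.0, 0.0), subgradient = b - a^T x = 10.0
  y^{k+1} = -3.2 + 0.2*10.0 = -1.2
Step 4: y^k = -1.2, reduced costs: (19.8, 17.2)
  x^k = (0.0, 0.0), subgradient = b - a^T x = 10.0
  y^{k+1} = -1.2 + 0.2*10.0 = 0.8
Dual objective at y_4 = 0.8: reduced costs (11.8, 5.2), box minimizer x = (0.0, 0.0)
g(y_4) = b*y + (c1 - a1*y)*x1 + (c2 - a2*y)*x2 = 10*0.8 + 11.8*0.0 + 5.2*0.0 = 8.0 + 0.0 + 0.0 = 8.0


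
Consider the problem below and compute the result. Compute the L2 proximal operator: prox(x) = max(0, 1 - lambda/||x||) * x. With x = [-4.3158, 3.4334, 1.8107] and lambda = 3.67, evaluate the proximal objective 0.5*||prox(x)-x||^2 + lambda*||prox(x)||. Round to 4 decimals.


Step 1: Compute ||x||.
||x|| = 5.8046
Step 2: Compute scaling factor.
scale = max(0, 1 - 3.67/5.8046) = 0.3677
Step 3: prox(x) = [-1.5871, 1.2626, 0.6659]
||prox(x)|| = 2.1346
Step 4: Proximal objective.
0.5*||prox-x||^2 = 6.7345
lambda*||prox|| = 7.834
Total = 14.5683


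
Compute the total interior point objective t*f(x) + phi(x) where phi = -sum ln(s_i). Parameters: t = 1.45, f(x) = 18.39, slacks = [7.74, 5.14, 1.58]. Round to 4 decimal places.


Step 1: Compute log-barrier.
ln values: [2.0464, 1.6371, 0.4574]
phi = -(2.0464 + 1.6371 + 0.4574) = -4.1409
Step 2: Compute augmented objective.
t*f(x) = 1.45*18.39 = 26.6655
Total = 26.6655 - 4.1409 = 22.5246


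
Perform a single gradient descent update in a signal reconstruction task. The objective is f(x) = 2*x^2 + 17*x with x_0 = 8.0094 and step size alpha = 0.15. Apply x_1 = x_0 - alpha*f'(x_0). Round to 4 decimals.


We compute the gradient at x_0 and apply the update.
f'(x) = 4*x + 17
f'(8.0094) = 4*8.0094 + 17 = 49.0376
x_1 = 8.0094 - 0.15*49.0376 = 0.6538


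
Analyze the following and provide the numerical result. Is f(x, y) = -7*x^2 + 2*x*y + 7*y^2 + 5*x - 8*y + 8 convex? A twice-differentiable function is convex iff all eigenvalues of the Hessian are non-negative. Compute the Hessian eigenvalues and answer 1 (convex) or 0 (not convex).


The Hessian of f(x,y) = -7*x^2 + 2*x*y + 7*y^2 + 5*x - 8*y + 8 is:
H = [[-14, 2], [2, 14]]
Trace = -14 + 14 = 0
Determinant = -14*14 - (2)^2 = -200
Discriminant = (0)^2 - 4*-200 = 800.0
Eigenvalues: lambda_1 = -14.1421, lambda_2 = 14.1421
The function is not convex.

0


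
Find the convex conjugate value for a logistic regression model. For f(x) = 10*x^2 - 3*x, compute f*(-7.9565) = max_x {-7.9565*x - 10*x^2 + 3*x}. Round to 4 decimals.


f*(y) = sup_x {y*x - a*x^2 - b*x} = sup_x {(y-b)*x - a*x^2}
FOC: (y - b) - 2a*x = 0 => x* = (y - b)/(2a)
x* = (-7.9565 + 3)/(2*10) = -0.2478
f*(-7.9565) = (y-b)^2/(4a) = (-7.9565 + 3)^2/(4*10)
= 24.5669/40 = 0.6142


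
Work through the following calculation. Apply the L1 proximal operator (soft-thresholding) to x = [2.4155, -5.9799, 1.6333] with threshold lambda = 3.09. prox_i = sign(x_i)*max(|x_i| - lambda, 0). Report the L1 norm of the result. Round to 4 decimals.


Soft-thresholding with lambda = 3.09:
prox(2.4155) = sign(2.4155)*max(|2.4155| - 3.09, 0) = 0.0
prox(-5.9799) = sign(-5.9799)*max(|-5.9799| - 3.09, 0) = -2.8899
prox(1.6333) = sign(1.6333)*max(|1.6333| - 3.09, 0) = 0.0
prox(x) = [0.0, -2.8899, 0.0]
||prox(x)||_1 = 0.0 + 2.8899 + 0.0 = 2.8899


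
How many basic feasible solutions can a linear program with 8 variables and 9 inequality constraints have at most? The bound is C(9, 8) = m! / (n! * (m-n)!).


Each vertex corresponds to some choice of n active constraints out of m, so the number of vertices is at most C(m, n) = m! / (n!(m-n)!).
m = 9, n = 8
Numerator: 9 * 8 * 7 * 6 * 5 * 4 * 3 * 2
Denominator: 8! = 40320
C(9, 8) = 9


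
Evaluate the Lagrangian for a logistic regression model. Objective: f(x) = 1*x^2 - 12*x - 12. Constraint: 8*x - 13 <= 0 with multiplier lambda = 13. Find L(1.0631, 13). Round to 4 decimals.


Step 1: Evaluate f(x).
f(1.0631) = 1*1.0631^2 - 12*1.0631 - 12 = -23.627
Step 2: Evaluate g(x).
g(1.0631) = 8*1.0631 - 13 = -4.4952
Step 3: Compute Lagrangian.
L = -23.627 + 13*-4.4952 = -82.0646


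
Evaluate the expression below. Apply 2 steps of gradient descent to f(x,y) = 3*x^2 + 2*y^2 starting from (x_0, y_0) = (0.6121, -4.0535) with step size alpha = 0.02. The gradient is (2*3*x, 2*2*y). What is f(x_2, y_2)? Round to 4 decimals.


Gradient descent on f(x,y) = 3*x^2 + 2*y^2.
Starting point: (0.6121, -4.0535), alpha = 0.02
Step 1: grad_x = 2*3*0.6121 = 3.6726, grad_y = 2*2*-4.0535 = -16.214
  x_1 = 0.6121 - 0.02*3.6726 = 0.5386
  y_1 = -4.0535 - 0.02*-16.214 = -3.7292
Step 2: grad_x = 2*3*0.5386 = 3.2319, grad_y = 2*2*-3.7292 = -14.9169
  x_2 = 0.5386 - 0.02*3.2319 = 0.474
  y_2 = -3.7292 - 0.02*-14.9169 = -3.4309
f(0.474, -3.4309) = 3*0.474^2 + 2*(-3.4309)^2 = 24.216


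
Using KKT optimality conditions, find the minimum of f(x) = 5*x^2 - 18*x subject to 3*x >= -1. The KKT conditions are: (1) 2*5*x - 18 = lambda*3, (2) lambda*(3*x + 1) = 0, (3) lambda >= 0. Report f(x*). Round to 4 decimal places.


Step 1: Try lambda = 0 (constraint inactive).
Stationarity: 2*5*x - 18 = 0
x* = 18/(2*5) = 1.8
Check constraint: 3*1.8 = 5.4 >= -1 -- satisfied.
Step 2: Compute optimal value.
f(x*) = 5*1.8^2 - 18*1.8 = -16.2


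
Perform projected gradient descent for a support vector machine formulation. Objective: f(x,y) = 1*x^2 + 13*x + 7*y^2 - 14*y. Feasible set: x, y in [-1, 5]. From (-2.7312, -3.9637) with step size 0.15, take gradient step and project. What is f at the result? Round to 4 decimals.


Step 1: Compute gradient at (-2.7312, -3.9637).
grad_x = 2*1*-2.7312 + 13 = 7.5376
grad_y = 2*7*-3.9637 - 14 = -69.4918
Step 2: Gradient step.
x_raw = -2.7312 - 0.15*7.5376 = -3.8618
y_raw = -3.9637 - 0.15*-69.4918 = 6.4601
Step 3: Project onto [-1, 5].
x_proj = clip(-3.8618) = -1.0
y_proj = clip(6.4601) = 5.0
Step 4: Evaluate f.
f(-1.0, 5.0) = 93.0


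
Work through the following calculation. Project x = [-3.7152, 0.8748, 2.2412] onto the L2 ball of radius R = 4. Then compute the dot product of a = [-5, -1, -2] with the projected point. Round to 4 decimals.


Step 1: Compute ||x|| (intermediates to 6 decimals).
||x|| = sqrt((-3.7152)^2 + 0.8748^2 + 2.2412^2) = 4.426168
Step 2: Project.
Since ||x|| > R, scale = R/||x|| = 4/4.426168 = 0.903716, proj(x) = scale * x
proj(x) = [-3.357486, 0.790571, 2.025408]
Step 3: Dot product.
a^T * proj(x) = -5*(-3.357486) - 1*0.790571 - 2*2.025408 = 11.946


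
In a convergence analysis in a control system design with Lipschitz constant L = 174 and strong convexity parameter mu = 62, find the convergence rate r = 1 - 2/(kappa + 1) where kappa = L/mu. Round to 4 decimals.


Step 1: Compute the condition number.
kappa = L/mu = 174/62 = 2.8065
Step 2: Compute the convergence rate.
r = 1 - 2/(kappa + 1) = 1 - 2*mu/(L + mu) = (L - mu)/(L + mu) = 112/236 = 0.4746


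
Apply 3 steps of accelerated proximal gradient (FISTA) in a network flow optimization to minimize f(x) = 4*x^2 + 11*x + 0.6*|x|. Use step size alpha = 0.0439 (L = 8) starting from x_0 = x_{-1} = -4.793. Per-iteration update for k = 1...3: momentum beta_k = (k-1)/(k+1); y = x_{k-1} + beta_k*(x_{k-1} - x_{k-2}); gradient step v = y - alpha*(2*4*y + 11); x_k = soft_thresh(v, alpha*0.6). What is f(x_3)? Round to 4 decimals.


FISTA on f(x) = 4*x^2 + 11*x + 0.6*|x|
L = 8, alpha = 0.0439
Iteration 1: beta = 0.0, y = -4.793 + 0.0*(-4.793 + 4.793) = -4.793
  grad(y) = -27.344, v = y - alpha*grad = -3.5926
  prox(v) = soft_thresh(-3.5926, 0.0263) = -3.5663
Iteration 2: beta = 0.3333, y = -3.5663 + 0.3333*(-3.5663 + 4.793) = -3.1573
  grad(y) = -14.2588, v = y - alpha*grad = -2.5314
  prox(v) = soft_thresh(-2.5314, 0.0263) = -2.505
Iteration 3: beta = 0.5, y = -2.505 + 0.5*(-2.505 + 3.5663) = -1.9744
  grad(y) = -4.7955, v = y - alpha*grad = -1.7639
  prox(v) = soft_thresh(-1.7639, 0.0263) = -1.7376
f(x_3) = 4*(-1.7376)^2 + 11*(-1.7376) + 0.6*|-1.7376| = -5.9941


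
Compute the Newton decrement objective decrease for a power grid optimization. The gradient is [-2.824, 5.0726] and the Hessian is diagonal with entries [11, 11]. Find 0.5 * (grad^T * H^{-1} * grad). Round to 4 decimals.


Step 1: H is diagonal, so H^(-1) * g = [-0.2567, 0.4611].
Step 2: g^T H^(-1) g = sum_i g_i^2 / H_ii
  = (-2.824)^2/11 + (5.0726)^2/11
  = 0.725 + 2.3392 = 3.0642
Step 3: Objective decrease = 0.5 * g^T H^(-1) g = 1.5321


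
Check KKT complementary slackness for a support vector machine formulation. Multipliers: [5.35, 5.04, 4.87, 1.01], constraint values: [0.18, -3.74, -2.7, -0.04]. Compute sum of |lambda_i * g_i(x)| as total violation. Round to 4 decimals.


KKT complementary slackness check:
lambda_1 * g_1 = 5.35 * 0.18 = 0.963
lambda_2 * g_2 = 5.04 * -3.74 = -18.8496
lambda_3 * g_3 = 4.87 * -2.7 = -13.149
lambda_4 * g_4 = 1.01 * -0.04 = -0.0404
Total violation = 0.963 + 18.8496 + 13.149 + 0.0404 = 33.002


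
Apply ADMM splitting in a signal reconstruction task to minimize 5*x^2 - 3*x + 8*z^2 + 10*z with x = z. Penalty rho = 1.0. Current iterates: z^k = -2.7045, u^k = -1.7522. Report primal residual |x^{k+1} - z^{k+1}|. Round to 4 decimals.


ADMM iteration with rho = 1.0, z^k = -2.7045, u^k = -1.7522
Step 1: x-update.
Minimize 5*x^2 - 3*x + (1.0/2)*(x + 2.7045 - 1.7522)^2
FOC: (2*5 + 1.0)*x = 3 + 1.0*(-2.7045 + 1.7522)
x^{k+1} = 0.1862
Step 2: z-update.
Minimize 8*z^2 + 10*z + (1.0/2)*(0.1862 - z - 1.7522)^2
FOC: (2*8 + 1.0)*z = -10 + 1.0*(0.1862 - 1.7522)
z^{k+1} = -0.6804
Step 3: u-update.
u^{k+1} = -1.7522 + 0.1862 + 0.6804 = -0.8857
Step 4: Primal residual = |0.1862 + 0.6804| = 0.8665


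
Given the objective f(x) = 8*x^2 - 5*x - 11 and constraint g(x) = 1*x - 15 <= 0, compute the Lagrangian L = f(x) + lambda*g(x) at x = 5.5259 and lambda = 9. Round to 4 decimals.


Step 1: Evaluate f(x).
f(5.5259) = 8*5.5259^2 - 5*5.5259 - 11 = 205.6551
Step 2: Evaluate g(x).
g(5.5259) = 1*5.5259 - 15 = -9.4741
Step 3: Compute Lagrangian.
L = 205.6551 + 9*-9.4741 = 120.3882


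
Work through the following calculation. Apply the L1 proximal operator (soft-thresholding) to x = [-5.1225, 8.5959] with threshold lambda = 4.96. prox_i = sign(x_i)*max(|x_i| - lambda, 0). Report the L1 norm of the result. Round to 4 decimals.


Soft-thresholding with lambda = 4.96:
prox(-5.1225) = sign(-5.1225)*max(|-5.1225| - 4.96, 0) = -0.1625
prox(8.5959) = sign(8.5959)*max(|8.5959| - 4.96, 0) = 3.6359
prox(x) = [-0.1625, 3.6359]
||prox(x)||_1 = 0.1625 + 3.6359 = 3.7984


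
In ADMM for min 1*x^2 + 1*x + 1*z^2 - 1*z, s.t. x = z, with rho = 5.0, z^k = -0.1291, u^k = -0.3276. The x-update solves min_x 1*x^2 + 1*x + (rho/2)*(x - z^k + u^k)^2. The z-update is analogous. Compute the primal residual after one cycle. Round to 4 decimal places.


ADMM iteration with rho = 5.0, z^k = -0.1291, u^k = -0.3276
Step 1: x-update.
Minimize 1*x^2 + 1*x + (5.0/2)*(x + 0.1291 - 0.3276)^2
FOC: (2*1 + 5.0)*x = -1 + 5.0*(-0.1291 + 0.3276)
x^{k+1} = -0.0011
Step 2: z-update.
Minimize 1*z^2 - 1*z + (5.0/2)*(-0.0011 - z - 0.3276)^2
FOC: (2*1 + 5.0)*z = 1 + 5.0*(-0.0011 - 0.3276)
z^{k+1} = -0.0919
Step 3: u-update.
u^{k+1} = -0.3276 - 0.0011 + 0.0919 = -0.2368
Step 4: Primal residual = |-0.0011 + 0.0919| = 0.0908
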